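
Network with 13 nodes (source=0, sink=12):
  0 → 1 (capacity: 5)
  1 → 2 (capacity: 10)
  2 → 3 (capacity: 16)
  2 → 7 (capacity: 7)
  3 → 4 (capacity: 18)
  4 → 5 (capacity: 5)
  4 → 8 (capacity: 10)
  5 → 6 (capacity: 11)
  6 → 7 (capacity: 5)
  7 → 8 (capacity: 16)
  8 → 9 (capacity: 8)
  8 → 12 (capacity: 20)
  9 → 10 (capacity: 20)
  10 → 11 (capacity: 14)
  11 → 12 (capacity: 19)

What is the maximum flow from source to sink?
Maximum flow = 5

Max flow: 5

Flow assignment:
  0 → 1: 5/5
  1 → 2: 5/10
  2 → 7: 5/7
  7 → 8: 5/16
  8 → 12: 5/20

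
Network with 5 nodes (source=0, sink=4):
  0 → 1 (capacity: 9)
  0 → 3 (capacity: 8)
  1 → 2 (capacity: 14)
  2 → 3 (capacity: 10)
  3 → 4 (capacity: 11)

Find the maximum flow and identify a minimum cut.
Max flow = 11, Min cut edges: (3,4)

Maximum flow: 11
Minimum cut: (3,4)
Partition: S = [0, 1, 2, 3], T = [4]

Max-flow min-cut theorem verified: both equal 11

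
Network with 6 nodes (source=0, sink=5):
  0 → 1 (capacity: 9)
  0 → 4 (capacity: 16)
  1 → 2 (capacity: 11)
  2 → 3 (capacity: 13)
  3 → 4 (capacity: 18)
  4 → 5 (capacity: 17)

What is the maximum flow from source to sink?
Maximum flow = 17

Max flow: 17

Flow assignment:
  0 → 1: 9/9
  0 → 4: 8/16
  1 → 2: 9/11
  2 → 3: 9/13
  3 → 4: 9/18
  4 → 5: 17/17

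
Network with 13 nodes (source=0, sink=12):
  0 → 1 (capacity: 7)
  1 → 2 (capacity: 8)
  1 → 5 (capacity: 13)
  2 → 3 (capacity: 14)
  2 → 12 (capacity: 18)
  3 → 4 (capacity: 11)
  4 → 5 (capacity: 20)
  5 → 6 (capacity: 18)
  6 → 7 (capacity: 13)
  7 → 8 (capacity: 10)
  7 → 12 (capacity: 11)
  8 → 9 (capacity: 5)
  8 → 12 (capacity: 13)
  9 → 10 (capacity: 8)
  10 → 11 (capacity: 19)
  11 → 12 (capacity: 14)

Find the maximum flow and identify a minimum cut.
Max flow = 7, Min cut edges: (0,1)

Maximum flow: 7
Minimum cut: (0,1)
Partition: S = [0], T = [1, 2, 3, 4, 5, 6, 7, 8, 9, 10, 11, 12]

Max-flow min-cut theorem verified: both equal 7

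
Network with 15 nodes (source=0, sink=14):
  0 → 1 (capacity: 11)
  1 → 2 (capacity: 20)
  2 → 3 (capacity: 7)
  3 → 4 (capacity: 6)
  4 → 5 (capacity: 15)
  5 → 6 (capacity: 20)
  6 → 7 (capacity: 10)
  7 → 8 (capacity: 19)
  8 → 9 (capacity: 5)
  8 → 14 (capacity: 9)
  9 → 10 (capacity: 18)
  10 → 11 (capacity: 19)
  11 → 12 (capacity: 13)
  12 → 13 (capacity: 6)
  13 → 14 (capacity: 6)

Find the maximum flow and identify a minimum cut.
Max flow = 6, Min cut edges: (3,4)

Maximum flow: 6
Minimum cut: (3,4)
Partition: S = [0, 1, 2, 3], T = [4, 5, 6, 7, 8, 9, 10, 11, 12, 13, 14]

Max-flow min-cut theorem verified: both equal 6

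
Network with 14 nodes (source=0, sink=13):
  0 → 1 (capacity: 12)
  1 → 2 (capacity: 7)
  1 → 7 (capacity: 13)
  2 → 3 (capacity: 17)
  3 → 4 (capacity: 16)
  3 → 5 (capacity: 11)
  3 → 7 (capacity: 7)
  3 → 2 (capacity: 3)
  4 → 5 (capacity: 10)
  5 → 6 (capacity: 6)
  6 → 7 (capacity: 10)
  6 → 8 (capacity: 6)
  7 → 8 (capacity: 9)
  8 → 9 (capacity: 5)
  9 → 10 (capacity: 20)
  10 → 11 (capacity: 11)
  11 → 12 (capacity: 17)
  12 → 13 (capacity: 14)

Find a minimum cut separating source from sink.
Min cut value = 5, edges: (8,9)

Min cut value: 5
Partition: S = [0, 1, 2, 3, 4, 5, 6, 7, 8], T = [9, 10, 11, 12, 13]
Cut edges: (8,9)

By max-flow min-cut theorem, max flow = min cut = 5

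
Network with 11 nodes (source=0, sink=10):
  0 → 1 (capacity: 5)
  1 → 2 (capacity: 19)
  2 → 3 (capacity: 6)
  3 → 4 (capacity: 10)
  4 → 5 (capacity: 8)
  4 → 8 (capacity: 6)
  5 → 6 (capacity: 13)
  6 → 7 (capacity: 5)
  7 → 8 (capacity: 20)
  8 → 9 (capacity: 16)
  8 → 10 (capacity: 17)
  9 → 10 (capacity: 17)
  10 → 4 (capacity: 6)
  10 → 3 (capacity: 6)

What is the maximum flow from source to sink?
Maximum flow = 5

Max flow: 5

Flow assignment:
  0 → 1: 5/5
  1 → 2: 5/19
  2 → 3: 5/6
  3 → 4: 5/10
  4 → 8: 5/6
  8 → 10: 5/17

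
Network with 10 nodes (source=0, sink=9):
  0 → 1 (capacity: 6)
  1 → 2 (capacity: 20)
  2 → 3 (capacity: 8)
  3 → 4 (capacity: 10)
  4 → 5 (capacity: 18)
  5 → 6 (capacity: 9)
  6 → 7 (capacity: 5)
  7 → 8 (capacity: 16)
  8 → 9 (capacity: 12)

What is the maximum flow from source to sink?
Maximum flow = 5

Max flow: 5

Flow assignment:
  0 → 1: 5/6
  1 → 2: 5/20
  2 → 3: 5/8
  3 → 4: 5/10
  4 → 5: 5/18
  5 → 6: 5/9
  6 → 7: 5/5
  7 → 8: 5/16
  8 → 9: 5/12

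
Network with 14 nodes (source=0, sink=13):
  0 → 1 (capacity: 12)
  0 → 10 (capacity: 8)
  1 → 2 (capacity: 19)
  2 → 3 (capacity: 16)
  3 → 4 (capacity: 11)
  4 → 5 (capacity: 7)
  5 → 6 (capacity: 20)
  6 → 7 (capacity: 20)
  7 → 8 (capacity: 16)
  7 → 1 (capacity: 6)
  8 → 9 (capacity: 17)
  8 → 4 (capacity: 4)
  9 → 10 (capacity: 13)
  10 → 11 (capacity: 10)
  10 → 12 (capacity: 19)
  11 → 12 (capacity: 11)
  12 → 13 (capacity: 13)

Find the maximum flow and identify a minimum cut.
Max flow = 13, Min cut edges: (12,13)

Maximum flow: 13
Minimum cut: (12,13)
Partition: S = [0, 1, 2, 3, 4, 5, 6, 7, 8, 9, 10, 11, 12], T = [13]

Max-flow min-cut theorem verified: both equal 13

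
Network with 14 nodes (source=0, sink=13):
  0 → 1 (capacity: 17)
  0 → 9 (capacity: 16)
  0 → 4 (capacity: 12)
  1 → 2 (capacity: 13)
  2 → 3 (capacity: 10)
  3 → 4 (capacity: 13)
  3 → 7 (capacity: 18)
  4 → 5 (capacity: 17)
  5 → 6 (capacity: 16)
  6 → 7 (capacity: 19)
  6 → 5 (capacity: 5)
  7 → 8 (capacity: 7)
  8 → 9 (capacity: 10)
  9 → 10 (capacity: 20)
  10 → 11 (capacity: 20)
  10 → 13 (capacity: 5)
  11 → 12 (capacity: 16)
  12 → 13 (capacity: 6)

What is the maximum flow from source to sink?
Maximum flow = 11

Max flow: 11

Flow assignment:
  0 → 1: 7/17
  0 → 9: 4/16
  1 → 2: 7/13
  2 → 3: 7/10
  3 → 4: 7/13
  4 → 5: 7/17
  5 → 6: 7/16
  6 → 7: 7/19
  7 → 8: 7/7
  8 → 9: 7/10
  9 → 10: 11/20
  10 → 11: 6/20
  10 → 13: 5/5
  11 → 12: 6/16
  12 → 13: 6/6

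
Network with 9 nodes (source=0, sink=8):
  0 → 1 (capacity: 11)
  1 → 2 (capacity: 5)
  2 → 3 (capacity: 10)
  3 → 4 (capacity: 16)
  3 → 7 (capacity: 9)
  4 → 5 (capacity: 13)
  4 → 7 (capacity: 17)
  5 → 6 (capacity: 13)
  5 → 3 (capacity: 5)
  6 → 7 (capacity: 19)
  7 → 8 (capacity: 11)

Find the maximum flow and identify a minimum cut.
Max flow = 5, Min cut edges: (1,2)

Maximum flow: 5
Minimum cut: (1,2)
Partition: S = [0, 1], T = [2, 3, 4, 5, 6, 7, 8]

Max-flow min-cut theorem verified: both equal 5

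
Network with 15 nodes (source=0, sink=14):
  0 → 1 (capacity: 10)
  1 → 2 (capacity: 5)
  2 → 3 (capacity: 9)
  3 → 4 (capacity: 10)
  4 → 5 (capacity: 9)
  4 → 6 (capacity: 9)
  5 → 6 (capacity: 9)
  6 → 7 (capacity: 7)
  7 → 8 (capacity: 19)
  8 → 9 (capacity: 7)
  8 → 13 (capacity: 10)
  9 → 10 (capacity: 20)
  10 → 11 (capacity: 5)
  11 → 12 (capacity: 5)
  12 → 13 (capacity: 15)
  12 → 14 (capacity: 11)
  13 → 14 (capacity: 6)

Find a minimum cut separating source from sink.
Min cut value = 5, edges: (1,2)

Min cut value: 5
Partition: S = [0, 1], T = [2, 3, 4, 5, 6, 7, 8, 9, 10, 11, 12, 13, 14]
Cut edges: (1,2)

By max-flow min-cut theorem, max flow = min cut = 5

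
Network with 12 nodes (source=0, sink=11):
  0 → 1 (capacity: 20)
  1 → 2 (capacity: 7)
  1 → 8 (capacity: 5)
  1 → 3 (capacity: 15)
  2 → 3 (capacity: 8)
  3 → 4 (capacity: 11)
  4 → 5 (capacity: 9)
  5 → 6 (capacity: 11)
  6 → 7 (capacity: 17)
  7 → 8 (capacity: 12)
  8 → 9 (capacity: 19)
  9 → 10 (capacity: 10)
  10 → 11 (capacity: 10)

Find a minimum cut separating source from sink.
Min cut value = 10, edges: (10,11)

Min cut value: 10
Partition: S = [0, 1, 2, 3, 4, 5, 6, 7, 8, 9, 10], T = [11]
Cut edges: (10,11)

By max-flow min-cut theorem, max flow = min cut = 10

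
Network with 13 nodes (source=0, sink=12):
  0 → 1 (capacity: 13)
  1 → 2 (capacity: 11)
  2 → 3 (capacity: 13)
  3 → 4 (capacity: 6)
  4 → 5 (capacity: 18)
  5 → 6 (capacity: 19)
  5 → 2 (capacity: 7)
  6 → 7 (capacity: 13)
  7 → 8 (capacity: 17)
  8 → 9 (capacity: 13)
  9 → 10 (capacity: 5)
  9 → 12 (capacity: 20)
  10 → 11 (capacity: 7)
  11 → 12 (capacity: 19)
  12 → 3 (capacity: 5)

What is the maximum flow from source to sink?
Maximum flow = 6

Max flow: 6

Flow assignment:
  0 → 1: 6/13
  1 → 2: 6/11
  2 → 3: 6/13
  3 → 4: 6/6
  4 → 5: 6/18
  5 → 6: 6/19
  6 → 7: 6/13
  7 → 8: 6/17
  8 → 9: 6/13
  9 → 12: 6/20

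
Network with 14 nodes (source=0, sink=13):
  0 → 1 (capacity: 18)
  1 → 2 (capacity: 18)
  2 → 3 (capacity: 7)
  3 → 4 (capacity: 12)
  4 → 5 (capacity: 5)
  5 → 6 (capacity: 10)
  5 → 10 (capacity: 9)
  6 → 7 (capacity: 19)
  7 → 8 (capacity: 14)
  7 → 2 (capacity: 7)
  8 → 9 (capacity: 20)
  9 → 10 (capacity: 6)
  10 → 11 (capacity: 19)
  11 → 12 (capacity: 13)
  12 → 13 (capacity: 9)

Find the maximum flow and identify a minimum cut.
Max flow = 5, Min cut edges: (4,5)

Maximum flow: 5
Minimum cut: (4,5)
Partition: S = [0, 1, 2, 3, 4], T = [5, 6, 7, 8, 9, 10, 11, 12, 13]

Max-flow min-cut theorem verified: both equal 5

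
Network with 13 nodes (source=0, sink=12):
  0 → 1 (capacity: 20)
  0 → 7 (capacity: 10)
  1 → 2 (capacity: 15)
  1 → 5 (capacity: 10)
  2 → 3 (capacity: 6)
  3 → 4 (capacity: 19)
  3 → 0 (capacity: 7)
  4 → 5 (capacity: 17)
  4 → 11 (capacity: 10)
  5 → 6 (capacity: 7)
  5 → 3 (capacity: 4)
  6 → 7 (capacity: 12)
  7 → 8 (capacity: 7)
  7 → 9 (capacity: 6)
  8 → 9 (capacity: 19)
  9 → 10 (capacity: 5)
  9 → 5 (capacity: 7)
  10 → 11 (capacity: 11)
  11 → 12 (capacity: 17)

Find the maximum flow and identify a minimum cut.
Max flow = 15, Min cut edges: (4,11), (9,10)

Maximum flow: 15
Minimum cut: (4,11), (9,10)
Partition: S = [0, 1, 2, 3, 4, 5, 6, 7, 8, 9], T = [10, 11, 12]

Max-flow min-cut theorem verified: both equal 15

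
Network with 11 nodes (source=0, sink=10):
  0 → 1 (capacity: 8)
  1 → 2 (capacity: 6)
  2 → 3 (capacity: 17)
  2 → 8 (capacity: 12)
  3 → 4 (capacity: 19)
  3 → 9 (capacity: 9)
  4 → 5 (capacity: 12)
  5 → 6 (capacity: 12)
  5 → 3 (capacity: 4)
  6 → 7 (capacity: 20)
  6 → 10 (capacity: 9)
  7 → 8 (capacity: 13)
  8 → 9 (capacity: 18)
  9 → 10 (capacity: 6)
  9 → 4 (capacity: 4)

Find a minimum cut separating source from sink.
Min cut value = 6, edges: (1,2)

Min cut value: 6
Partition: S = [0, 1], T = [2, 3, 4, 5, 6, 7, 8, 9, 10]
Cut edges: (1,2)

By max-flow min-cut theorem, max flow = min cut = 6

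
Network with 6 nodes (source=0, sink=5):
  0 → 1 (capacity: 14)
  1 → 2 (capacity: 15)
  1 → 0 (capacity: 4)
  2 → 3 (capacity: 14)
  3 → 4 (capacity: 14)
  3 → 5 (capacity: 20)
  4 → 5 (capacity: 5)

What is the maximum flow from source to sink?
Maximum flow = 14

Max flow: 14

Flow assignment:
  0 → 1: 14/14
  1 → 2: 14/15
  2 → 3: 14/14
  3 → 5: 14/20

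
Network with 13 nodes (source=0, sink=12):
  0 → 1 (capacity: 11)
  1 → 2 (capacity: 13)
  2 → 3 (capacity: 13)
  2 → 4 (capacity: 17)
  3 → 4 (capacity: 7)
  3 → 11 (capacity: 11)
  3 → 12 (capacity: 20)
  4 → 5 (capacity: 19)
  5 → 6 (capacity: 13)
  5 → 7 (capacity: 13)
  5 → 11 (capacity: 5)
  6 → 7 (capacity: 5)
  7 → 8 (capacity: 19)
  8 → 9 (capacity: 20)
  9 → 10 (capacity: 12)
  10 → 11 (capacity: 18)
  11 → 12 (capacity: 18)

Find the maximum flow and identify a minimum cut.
Max flow = 11, Min cut edges: (0,1)

Maximum flow: 11
Minimum cut: (0,1)
Partition: S = [0], T = [1, 2, 3, 4, 5, 6, 7, 8, 9, 10, 11, 12]

Max-flow min-cut theorem verified: both equal 11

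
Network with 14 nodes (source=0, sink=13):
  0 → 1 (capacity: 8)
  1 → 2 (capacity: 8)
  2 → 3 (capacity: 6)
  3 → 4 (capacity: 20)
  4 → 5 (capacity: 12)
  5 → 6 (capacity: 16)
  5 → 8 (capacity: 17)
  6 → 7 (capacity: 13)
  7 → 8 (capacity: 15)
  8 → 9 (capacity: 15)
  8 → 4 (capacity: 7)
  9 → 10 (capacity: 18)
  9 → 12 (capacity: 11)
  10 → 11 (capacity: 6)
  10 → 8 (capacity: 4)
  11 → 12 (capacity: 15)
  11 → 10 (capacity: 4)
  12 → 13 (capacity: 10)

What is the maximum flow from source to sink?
Maximum flow = 6

Max flow: 6

Flow assignment:
  0 → 1: 6/8
  1 → 2: 6/8
  2 → 3: 6/6
  3 → 4: 6/20
  4 → 5: 6/12
  5 → 8: 6/17
  8 → 9: 6/15
  9 → 12: 6/11
  12 → 13: 6/10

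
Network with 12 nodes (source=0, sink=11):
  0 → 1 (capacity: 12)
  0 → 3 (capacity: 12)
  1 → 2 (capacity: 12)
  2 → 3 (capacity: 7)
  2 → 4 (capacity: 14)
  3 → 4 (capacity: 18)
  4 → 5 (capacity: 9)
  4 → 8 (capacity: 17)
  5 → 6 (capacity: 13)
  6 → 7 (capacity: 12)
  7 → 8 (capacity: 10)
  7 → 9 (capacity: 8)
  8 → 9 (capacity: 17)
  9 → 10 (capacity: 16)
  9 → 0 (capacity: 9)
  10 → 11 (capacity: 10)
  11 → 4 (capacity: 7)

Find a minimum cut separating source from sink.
Min cut value = 10, edges: (10,11)

Min cut value: 10
Partition: S = [0, 1, 2, 3, 4, 5, 6, 7, 8, 9, 10], T = [11]
Cut edges: (10,11)

By max-flow min-cut theorem, max flow = min cut = 10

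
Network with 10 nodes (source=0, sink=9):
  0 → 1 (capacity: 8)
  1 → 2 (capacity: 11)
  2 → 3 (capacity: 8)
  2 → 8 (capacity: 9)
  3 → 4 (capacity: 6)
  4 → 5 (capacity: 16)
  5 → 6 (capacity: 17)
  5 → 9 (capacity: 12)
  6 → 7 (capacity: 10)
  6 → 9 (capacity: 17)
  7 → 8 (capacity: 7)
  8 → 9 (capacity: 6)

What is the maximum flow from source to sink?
Maximum flow = 8

Max flow: 8

Flow assignment:
  0 → 1: 8/8
  1 → 2: 8/11
  2 → 3: 2/8
  2 → 8: 6/9
  3 → 4: 2/6
  4 → 5: 2/16
  5 → 9: 2/12
  8 → 9: 6/6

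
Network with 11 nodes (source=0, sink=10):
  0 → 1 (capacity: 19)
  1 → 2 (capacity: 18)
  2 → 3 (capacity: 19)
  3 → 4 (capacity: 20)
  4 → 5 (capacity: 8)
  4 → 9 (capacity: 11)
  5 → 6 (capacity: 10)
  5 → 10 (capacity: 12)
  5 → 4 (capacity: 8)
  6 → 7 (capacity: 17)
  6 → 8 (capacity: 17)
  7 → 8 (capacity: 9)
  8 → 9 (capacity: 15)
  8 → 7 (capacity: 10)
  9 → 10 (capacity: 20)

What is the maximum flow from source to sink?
Maximum flow = 18

Max flow: 18

Flow assignment:
  0 → 1: 18/19
  1 → 2: 18/18
  2 → 3: 18/19
  3 → 4: 18/20
  4 → 5: 8/8
  4 → 9: 10/11
  5 → 10: 8/12
  9 → 10: 10/20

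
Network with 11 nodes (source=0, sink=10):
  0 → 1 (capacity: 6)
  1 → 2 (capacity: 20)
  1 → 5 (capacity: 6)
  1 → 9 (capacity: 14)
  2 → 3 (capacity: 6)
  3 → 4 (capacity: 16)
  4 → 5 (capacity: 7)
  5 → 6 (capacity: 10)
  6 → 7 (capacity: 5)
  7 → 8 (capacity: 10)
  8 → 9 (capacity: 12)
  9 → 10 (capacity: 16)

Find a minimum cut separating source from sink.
Min cut value = 6, edges: (0,1)

Min cut value: 6
Partition: S = [0], T = [1, 2, 3, 4, 5, 6, 7, 8, 9, 10]
Cut edges: (0,1)

By max-flow min-cut theorem, max flow = min cut = 6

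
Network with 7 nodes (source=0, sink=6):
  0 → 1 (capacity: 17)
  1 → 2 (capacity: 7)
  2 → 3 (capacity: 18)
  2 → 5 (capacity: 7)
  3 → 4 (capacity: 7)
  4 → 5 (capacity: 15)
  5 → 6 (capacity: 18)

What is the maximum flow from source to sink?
Maximum flow = 7

Max flow: 7

Flow assignment:
  0 → 1: 7/17
  1 → 2: 7/7
  2 → 5: 7/7
  5 → 6: 7/18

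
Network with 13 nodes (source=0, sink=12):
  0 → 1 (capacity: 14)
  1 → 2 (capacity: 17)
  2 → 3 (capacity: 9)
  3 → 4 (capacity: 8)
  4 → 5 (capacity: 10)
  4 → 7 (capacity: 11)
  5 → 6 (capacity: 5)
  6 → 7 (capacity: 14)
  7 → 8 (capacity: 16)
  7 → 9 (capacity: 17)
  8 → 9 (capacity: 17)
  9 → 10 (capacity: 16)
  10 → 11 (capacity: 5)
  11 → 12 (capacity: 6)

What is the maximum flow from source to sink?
Maximum flow = 5

Max flow: 5

Flow assignment:
  0 → 1: 5/14
  1 → 2: 5/17
  2 → 3: 5/9
  3 → 4: 5/8
  4 → 7: 5/11
  7 → 9: 5/17
  9 → 10: 5/16
  10 → 11: 5/5
  11 → 12: 5/6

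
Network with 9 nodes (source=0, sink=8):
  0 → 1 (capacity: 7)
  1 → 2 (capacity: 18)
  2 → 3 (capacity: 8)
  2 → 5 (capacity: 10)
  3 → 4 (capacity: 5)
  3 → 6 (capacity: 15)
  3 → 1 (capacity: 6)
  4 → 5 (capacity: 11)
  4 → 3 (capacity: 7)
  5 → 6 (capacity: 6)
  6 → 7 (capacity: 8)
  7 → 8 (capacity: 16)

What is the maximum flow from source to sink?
Maximum flow = 7

Max flow: 7

Flow assignment:
  0 → 1: 7/7
  1 → 2: 7/18
  2 → 3: 7/8
  3 → 6: 7/15
  6 → 7: 7/8
  7 → 8: 7/16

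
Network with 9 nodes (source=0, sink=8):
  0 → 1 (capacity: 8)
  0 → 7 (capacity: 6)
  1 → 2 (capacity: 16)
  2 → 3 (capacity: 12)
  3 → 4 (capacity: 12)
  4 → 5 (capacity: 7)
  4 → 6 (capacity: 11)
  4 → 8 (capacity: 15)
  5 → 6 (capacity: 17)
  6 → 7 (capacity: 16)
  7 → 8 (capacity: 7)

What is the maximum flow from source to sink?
Maximum flow = 14

Max flow: 14

Flow assignment:
  0 → 1: 8/8
  0 → 7: 6/6
  1 → 2: 8/16
  2 → 3: 8/12
  3 → 4: 8/12
  4 → 8: 8/15
  7 → 8: 6/7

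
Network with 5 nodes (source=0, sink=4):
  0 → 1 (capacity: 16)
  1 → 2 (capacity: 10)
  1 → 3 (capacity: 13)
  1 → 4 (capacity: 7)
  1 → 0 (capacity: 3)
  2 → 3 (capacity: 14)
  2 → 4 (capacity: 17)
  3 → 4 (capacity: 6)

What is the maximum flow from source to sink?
Maximum flow = 16

Max flow: 16

Flow assignment:
  0 → 1: 16/16
  1 → 2: 9/10
  1 → 4: 7/7
  2 → 4: 9/17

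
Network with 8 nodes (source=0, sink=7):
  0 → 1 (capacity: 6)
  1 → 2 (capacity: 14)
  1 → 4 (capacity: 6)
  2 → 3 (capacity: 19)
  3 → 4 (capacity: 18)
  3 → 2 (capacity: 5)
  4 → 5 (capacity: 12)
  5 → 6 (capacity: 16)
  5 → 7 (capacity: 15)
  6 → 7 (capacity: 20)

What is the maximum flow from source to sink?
Maximum flow = 6

Max flow: 6

Flow assignment:
  0 → 1: 6/6
  1 → 4: 6/6
  4 → 5: 6/12
  5 → 7: 6/15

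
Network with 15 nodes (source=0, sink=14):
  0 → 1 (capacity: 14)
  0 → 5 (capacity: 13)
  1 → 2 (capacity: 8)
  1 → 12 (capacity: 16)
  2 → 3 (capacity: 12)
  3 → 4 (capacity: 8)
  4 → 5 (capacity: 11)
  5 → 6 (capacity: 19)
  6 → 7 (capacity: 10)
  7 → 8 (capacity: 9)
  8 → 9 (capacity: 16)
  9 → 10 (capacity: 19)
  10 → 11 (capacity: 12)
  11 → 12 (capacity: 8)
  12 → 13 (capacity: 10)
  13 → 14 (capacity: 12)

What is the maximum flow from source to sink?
Maximum flow = 10

Max flow: 10

Flow assignment:
  0 → 1: 2/14
  0 → 5: 8/13
  1 → 12: 2/16
  5 → 6: 8/19
  6 → 7: 8/10
  7 → 8: 8/9
  8 → 9: 8/16
  9 → 10: 8/19
  10 → 11: 8/12
  11 → 12: 8/8
  12 → 13: 10/10
  13 → 14: 10/12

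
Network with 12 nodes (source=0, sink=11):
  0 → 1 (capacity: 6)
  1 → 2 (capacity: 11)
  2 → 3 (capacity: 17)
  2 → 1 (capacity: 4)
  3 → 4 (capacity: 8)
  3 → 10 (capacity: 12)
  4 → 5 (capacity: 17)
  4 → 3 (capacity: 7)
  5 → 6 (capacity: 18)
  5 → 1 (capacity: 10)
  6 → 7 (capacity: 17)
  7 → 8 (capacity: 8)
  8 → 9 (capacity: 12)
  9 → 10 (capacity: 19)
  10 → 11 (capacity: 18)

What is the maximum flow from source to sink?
Maximum flow = 6

Max flow: 6

Flow assignment:
  0 → 1: 6/6
  1 → 2: 6/11
  2 → 3: 6/17
  3 → 10: 6/12
  10 → 11: 6/18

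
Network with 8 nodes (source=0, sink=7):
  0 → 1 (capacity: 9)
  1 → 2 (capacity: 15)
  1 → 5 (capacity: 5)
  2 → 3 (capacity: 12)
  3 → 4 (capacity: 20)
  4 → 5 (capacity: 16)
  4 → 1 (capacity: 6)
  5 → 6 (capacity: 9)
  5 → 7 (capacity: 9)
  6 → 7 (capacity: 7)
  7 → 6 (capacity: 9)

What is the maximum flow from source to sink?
Maximum flow = 9

Max flow: 9

Flow assignment:
  0 → 1: 9/9
  1 → 2: 4/15
  1 → 5: 5/5
  2 → 3: 4/12
  3 → 4: 4/20
  4 → 5: 4/16
  5 → 7: 9/9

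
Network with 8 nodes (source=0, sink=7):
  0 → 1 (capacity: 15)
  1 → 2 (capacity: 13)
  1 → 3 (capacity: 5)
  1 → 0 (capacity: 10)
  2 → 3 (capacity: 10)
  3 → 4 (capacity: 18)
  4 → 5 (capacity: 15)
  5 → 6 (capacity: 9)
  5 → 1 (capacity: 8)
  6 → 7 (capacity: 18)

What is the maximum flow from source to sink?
Maximum flow = 9

Max flow: 9

Flow assignment:
  0 → 1: 9/15
  1 → 2: 10/13
  1 → 3: 5/5
  2 → 3: 10/10
  3 → 4: 15/18
  4 → 5: 15/15
  5 → 6: 9/9
  5 → 1: 6/8
  6 → 7: 9/18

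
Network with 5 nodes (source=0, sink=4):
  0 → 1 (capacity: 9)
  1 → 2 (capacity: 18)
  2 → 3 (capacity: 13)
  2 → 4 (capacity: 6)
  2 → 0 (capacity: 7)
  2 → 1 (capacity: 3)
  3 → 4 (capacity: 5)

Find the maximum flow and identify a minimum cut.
Max flow = 9, Min cut edges: (0,1)

Maximum flow: 9
Minimum cut: (0,1)
Partition: S = [0], T = [1, 2, 3, 4]

Max-flow min-cut theorem verified: both equal 9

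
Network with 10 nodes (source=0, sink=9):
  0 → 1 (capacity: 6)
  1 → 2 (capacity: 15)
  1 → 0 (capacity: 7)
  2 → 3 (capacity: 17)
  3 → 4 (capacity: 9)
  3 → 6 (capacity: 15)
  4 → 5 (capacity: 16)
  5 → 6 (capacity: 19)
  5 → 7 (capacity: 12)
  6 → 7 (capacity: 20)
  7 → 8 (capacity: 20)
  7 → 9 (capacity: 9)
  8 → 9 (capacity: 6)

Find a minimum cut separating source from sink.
Min cut value = 6, edges: (0,1)

Min cut value: 6
Partition: S = [0], T = [1, 2, 3, 4, 5, 6, 7, 8, 9]
Cut edges: (0,1)

By max-flow min-cut theorem, max flow = min cut = 6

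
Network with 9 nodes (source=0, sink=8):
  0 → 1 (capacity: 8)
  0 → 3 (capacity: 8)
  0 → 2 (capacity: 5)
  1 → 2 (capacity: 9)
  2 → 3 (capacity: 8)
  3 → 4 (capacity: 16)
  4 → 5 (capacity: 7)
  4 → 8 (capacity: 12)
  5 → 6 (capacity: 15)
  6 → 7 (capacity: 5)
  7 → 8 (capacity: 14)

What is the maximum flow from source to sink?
Maximum flow = 16

Max flow: 16

Flow assignment:
  0 → 1: 8/8
  0 → 3: 8/8
  1 → 2: 8/9
  2 → 3: 8/8
  3 → 4: 16/16
  4 → 5: 4/7
  4 → 8: 12/12
  5 → 6: 4/15
  6 → 7: 4/5
  7 → 8: 4/14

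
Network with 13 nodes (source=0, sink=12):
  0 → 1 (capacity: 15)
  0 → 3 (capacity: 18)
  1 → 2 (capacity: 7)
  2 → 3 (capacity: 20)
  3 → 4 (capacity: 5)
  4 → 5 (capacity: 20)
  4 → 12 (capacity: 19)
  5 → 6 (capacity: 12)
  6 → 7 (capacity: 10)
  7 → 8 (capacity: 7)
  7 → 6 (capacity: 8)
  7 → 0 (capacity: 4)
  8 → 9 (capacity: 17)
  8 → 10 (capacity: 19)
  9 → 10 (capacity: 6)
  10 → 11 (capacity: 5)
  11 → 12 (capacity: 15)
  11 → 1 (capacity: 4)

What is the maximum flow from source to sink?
Maximum flow = 5

Max flow: 5

Flow assignment:
  0 → 3: 5/18
  3 → 4: 5/5
  4 → 12: 5/19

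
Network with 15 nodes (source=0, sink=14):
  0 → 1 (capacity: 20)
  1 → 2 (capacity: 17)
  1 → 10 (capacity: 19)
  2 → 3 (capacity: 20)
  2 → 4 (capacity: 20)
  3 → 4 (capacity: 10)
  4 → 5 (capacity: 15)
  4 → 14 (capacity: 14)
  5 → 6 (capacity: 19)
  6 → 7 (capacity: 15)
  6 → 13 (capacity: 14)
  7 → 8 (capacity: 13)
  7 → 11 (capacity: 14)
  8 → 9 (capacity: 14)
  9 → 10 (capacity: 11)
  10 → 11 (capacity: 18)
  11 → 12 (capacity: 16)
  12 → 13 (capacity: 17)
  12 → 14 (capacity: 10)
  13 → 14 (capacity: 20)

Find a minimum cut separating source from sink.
Min cut value = 20, edges: (0,1)

Min cut value: 20
Partition: S = [0], T = [1, 2, 3, 4, 5, 6, 7, 8, 9, 10, 11, 12, 13, 14]
Cut edges: (0,1)

By max-flow min-cut theorem, max flow = min cut = 20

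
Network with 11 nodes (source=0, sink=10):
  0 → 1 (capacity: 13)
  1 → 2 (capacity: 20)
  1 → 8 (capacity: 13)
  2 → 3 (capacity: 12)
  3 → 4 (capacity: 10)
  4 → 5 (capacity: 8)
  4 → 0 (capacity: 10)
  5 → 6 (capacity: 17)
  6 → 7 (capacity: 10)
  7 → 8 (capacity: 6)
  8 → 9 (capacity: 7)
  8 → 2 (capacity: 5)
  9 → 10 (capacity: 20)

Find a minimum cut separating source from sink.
Min cut value = 7, edges: (8,9)

Min cut value: 7
Partition: S = [0, 1, 2, 3, 4, 5, 6, 7, 8], T = [9, 10]
Cut edges: (8,9)

By max-flow min-cut theorem, max flow = min cut = 7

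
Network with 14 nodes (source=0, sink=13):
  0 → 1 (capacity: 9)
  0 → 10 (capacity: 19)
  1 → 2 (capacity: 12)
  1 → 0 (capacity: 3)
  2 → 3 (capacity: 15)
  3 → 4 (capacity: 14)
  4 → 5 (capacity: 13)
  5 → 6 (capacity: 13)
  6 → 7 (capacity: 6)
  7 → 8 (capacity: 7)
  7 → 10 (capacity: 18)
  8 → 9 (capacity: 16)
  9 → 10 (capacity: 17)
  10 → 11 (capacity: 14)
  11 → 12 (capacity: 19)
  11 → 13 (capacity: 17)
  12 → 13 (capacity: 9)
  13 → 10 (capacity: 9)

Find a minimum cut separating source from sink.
Min cut value = 14, edges: (10,11)

Min cut value: 14
Partition: S = [0, 1, 2, 3, 4, 5, 6, 7, 8, 9, 10], T = [11, 12, 13]
Cut edges: (10,11)

By max-flow min-cut theorem, max flow = min cut = 14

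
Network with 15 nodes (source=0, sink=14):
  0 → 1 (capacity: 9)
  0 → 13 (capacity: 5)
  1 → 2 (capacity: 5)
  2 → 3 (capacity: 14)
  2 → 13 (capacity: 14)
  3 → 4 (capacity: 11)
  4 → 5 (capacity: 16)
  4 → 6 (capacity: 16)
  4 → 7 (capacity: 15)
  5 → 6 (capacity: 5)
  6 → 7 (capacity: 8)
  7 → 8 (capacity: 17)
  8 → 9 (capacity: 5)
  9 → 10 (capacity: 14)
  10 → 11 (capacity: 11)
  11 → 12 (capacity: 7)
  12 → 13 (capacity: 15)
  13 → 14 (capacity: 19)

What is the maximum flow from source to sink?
Maximum flow = 10

Max flow: 10

Flow assignment:
  0 → 1: 5/9
  0 → 13: 5/5
  1 → 2: 5/5
  2 → 13: 5/14
  13 → 14: 10/19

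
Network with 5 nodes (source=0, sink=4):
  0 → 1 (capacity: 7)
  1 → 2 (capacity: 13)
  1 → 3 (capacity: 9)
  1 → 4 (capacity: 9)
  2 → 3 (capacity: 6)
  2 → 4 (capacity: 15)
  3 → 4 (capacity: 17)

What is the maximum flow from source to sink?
Maximum flow = 7

Max flow: 7

Flow assignment:
  0 → 1: 7/7
  1 → 4: 7/9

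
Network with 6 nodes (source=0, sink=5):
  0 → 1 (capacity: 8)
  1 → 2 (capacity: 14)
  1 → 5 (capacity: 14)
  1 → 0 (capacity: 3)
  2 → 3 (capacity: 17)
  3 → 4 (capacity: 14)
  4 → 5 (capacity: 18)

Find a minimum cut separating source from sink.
Min cut value = 8, edges: (0,1)

Min cut value: 8
Partition: S = [0], T = [1, 2, 3, 4, 5]
Cut edges: (0,1)

By max-flow min-cut theorem, max flow = min cut = 8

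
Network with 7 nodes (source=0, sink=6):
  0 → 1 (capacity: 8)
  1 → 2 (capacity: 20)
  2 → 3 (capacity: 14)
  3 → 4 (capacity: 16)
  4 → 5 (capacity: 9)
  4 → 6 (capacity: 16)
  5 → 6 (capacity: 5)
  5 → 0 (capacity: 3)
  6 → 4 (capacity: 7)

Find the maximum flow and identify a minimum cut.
Max flow = 8, Min cut edges: (0,1)

Maximum flow: 8
Minimum cut: (0,1)
Partition: S = [0], T = [1, 2, 3, 4, 5, 6]

Max-flow min-cut theorem verified: both equal 8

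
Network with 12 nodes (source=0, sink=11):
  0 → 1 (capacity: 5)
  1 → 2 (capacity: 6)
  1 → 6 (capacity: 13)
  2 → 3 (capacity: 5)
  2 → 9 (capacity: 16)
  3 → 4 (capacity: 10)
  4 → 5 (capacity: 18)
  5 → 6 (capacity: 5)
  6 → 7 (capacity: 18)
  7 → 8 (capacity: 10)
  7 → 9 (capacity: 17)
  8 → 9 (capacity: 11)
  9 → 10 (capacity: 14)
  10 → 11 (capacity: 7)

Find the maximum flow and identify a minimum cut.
Max flow = 5, Min cut edges: (0,1)

Maximum flow: 5
Minimum cut: (0,1)
Partition: S = [0], T = [1, 2, 3, 4, 5, 6, 7, 8, 9, 10, 11]

Max-flow min-cut theorem verified: both equal 5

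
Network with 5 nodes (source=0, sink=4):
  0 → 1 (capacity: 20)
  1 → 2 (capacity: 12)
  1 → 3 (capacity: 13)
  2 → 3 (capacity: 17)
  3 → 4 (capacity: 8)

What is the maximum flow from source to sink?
Maximum flow = 8

Max flow: 8

Flow assignment:
  0 → 1: 8/20
  1 → 3: 8/13
  3 → 4: 8/8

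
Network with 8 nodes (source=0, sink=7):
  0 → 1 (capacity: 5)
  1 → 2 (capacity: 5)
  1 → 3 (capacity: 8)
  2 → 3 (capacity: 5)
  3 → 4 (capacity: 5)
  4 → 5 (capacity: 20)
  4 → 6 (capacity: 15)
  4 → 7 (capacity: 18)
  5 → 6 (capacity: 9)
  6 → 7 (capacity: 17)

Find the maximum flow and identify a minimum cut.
Max flow = 5, Min cut edges: (3,4)

Maximum flow: 5
Minimum cut: (3,4)
Partition: S = [0, 1, 2, 3], T = [4, 5, 6, 7]

Max-flow min-cut theorem verified: both equal 5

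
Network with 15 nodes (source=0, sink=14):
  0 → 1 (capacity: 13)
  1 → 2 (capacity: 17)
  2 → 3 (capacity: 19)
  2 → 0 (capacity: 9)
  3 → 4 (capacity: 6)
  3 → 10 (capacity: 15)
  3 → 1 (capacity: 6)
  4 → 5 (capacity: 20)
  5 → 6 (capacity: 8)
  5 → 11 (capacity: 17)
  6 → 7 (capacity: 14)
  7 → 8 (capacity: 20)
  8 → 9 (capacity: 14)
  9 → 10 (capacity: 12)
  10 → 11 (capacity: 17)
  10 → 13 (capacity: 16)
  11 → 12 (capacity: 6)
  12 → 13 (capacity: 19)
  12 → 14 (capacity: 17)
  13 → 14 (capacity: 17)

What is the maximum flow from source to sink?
Maximum flow = 13

Max flow: 13

Flow assignment:
  0 → 1: 13/13
  1 → 2: 13/17
  2 → 3: 13/19
  3 → 10: 13/15
  10 → 13: 13/16
  13 → 14: 13/17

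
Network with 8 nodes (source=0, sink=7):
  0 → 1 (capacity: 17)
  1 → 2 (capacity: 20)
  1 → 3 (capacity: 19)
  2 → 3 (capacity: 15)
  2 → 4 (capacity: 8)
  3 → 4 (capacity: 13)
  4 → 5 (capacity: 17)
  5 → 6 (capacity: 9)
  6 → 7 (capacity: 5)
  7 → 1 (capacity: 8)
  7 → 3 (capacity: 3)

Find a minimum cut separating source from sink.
Min cut value = 5, edges: (6,7)

Min cut value: 5
Partition: S = [0, 1, 2, 3, 4, 5, 6], T = [7]
Cut edges: (6,7)

By max-flow min-cut theorem, max flow = min cut = 5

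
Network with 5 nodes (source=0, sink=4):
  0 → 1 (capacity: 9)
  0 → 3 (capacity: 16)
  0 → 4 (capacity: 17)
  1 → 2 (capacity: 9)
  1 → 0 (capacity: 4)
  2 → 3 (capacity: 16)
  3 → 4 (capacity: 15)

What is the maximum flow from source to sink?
Maximum flow = 32

Max flow: 32

Flow assignment:
  0 → 1: 9/9
  0 → 3: 6/16
  0 → 4: 17/17
  1 → 2: 9/9
  2 → 3: 9/16
  3 → 4: 15/15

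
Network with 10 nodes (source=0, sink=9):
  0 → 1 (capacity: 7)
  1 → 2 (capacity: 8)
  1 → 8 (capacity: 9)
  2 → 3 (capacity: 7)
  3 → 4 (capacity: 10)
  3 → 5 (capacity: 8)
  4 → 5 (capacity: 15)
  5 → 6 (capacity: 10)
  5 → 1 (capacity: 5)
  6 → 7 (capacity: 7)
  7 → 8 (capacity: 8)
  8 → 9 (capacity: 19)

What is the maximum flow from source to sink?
Maximum flow = 7

Max flow: 7

Flow assignment:
  0 → 1: 7/7
  1 → 8: 7/9
  8 → 9: 7/19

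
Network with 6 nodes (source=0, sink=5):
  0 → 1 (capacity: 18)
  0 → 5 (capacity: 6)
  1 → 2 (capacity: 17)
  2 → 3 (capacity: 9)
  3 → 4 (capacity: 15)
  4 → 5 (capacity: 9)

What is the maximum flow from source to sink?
Maximum flow = 15

Max flow: 15

Flow assignment:
  0 → 1: 9/18
  0 → 5: 6/6
  1 → 2: 9/17
  2 → 3: 9/9
  3 → 4: 9/15
  4 → 5: 9/9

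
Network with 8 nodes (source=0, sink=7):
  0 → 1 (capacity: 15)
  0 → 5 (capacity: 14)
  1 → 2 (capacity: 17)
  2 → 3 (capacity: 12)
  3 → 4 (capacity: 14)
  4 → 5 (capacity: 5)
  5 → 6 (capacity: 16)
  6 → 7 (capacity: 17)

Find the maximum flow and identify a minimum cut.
Max flow = 16, Min cut edges: (5,6)

Maximum flow: 16
Minimum cut: (5,6)
Partition: S = [0, 1, 2, 3, 4, 5], T = [6, 7]

Max-flow min-cut theorem verified: both equal 16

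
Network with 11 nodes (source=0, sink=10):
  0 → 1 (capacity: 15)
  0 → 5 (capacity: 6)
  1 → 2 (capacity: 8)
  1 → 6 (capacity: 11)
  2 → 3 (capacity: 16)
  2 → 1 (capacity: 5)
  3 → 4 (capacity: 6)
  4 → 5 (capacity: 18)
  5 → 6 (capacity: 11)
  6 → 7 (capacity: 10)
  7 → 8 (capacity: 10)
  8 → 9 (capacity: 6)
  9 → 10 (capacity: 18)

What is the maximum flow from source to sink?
Maximum flow = 6

Max flow: 6

Flow assignment:
  0 → 1: 6/15
  1 → 6: 6/11
  6 → 7: 6/10
  7 → 8: 6/10
  8 → 9: 6/6
  9 → 10: 6/18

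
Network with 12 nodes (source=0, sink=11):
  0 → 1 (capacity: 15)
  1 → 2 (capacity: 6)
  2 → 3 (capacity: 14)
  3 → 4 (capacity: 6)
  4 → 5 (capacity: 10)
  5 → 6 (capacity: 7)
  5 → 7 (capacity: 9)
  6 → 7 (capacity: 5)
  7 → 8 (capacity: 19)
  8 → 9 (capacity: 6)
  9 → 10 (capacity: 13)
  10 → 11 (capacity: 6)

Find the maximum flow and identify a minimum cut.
Max flow = 6, Min cut edges: (10,11)

Maximum flow: 6
Minimum cut: (10,11)
Partition: S = [0, 1, 2, 3, 4, 5, 6, 7, 8, 9, 10], T = [11]

Max-flow min-cut theorem verified: both equal 6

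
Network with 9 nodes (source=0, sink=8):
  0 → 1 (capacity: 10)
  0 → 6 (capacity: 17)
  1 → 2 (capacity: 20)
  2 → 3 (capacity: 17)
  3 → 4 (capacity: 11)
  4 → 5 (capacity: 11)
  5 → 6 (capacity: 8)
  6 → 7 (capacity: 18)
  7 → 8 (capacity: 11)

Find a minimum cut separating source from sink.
Min cut value = 11, edges: (7,8)

Min cut value: 11
Partition: S = [0, 1, 2, 3, 4, 5, 6, 7], T = [8]
Cut edges: (7,8)

By max-flow min-cut theorem, max flow = min cut = 11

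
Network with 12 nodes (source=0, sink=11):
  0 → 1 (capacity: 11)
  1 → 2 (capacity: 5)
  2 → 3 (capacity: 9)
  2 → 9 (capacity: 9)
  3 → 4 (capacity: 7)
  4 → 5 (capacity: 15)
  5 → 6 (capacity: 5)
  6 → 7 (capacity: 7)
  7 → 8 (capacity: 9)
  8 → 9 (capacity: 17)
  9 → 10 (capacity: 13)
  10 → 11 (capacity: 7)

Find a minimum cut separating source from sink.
Min cut value = 5, edges: (1,2)

Min cut value: 5
Partition: S = [0, 1], T = [2, 3, 4, 5, 6, 7, 8, 9, 10, 11]
Cut edges: (1,2)

By max-flow min-cut theorem, max flow = min cut = 5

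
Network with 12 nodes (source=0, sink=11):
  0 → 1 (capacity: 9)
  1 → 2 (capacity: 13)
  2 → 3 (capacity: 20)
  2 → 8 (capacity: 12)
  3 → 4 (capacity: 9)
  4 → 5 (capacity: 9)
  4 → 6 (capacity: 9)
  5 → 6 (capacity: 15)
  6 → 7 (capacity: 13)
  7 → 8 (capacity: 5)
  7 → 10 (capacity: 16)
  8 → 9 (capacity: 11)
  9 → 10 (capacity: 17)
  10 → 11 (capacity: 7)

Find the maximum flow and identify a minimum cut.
Max flow = 7, Min cut edges: (10,11)

Maximum flow: 7
Minimum cut: (10,11)
Partition: S = [0, 1, 2, 3, 4, 5, 6, 7, 8, 9, 10], T = [11]

Max-flow min-cut theorem verified: both equal 7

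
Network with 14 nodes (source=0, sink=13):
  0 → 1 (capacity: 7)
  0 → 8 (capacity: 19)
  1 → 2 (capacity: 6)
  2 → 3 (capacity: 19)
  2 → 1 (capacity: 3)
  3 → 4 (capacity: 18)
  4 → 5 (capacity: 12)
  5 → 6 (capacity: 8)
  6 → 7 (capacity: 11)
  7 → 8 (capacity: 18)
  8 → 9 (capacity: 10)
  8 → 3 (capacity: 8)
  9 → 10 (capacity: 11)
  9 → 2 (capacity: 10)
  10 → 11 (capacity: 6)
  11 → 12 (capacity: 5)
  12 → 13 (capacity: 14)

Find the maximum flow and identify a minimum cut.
Max flow = 5, Min cut edges: (11,12)

Maximum flow: 5
Minimum cut: (11,12)
Partition: S = [0, 1, 2, 3, 4, 5, 6, 7, 8, 9, 10, 11], T = [12, 13]

Max-flow min-cut theorem verified: both equal 5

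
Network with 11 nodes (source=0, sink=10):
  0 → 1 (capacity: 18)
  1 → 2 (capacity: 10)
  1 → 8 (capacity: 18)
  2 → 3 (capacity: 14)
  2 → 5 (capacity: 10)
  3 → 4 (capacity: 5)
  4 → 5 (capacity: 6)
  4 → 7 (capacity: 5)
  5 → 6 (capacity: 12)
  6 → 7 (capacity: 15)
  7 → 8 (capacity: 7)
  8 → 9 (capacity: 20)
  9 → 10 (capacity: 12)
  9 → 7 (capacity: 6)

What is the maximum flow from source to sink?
Maximum flow = 12

Max flow: 12

Flow assignment:
  0 → 1: 12/18
  1 → 8: 12/18
  8 → 9: 12/20
  9 → 10: 12/12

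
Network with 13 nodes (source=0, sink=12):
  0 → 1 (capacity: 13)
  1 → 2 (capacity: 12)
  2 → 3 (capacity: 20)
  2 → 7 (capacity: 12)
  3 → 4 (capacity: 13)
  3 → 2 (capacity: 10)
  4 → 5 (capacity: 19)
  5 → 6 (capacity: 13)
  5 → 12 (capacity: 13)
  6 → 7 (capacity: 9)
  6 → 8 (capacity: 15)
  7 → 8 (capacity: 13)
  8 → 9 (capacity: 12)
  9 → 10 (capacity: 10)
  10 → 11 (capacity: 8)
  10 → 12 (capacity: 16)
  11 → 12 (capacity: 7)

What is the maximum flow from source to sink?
Maximum flow = 12

Max flow: 12

Flow assignment:
  0 → 1: 12/13
  1 → 2: 12/12
  2 → 3: 12/20
  3 → 4: 12/13
  4 → 5: 12/19
  5 → 12: 12/13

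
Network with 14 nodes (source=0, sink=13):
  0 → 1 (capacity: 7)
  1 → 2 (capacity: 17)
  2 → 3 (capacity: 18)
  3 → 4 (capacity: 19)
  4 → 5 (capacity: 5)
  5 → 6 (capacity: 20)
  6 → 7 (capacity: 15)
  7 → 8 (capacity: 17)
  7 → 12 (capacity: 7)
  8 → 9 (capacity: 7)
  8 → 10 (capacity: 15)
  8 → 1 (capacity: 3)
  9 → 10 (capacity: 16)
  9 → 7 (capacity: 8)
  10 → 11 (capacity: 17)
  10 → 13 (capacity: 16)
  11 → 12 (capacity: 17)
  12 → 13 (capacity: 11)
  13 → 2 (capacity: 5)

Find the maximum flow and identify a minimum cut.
Max flow = 5, Min cut edges: (4,5)

Maximum flow: 5
Minimum cut: (4,5)
Partition: S = [0, 1, 2, 3, 4], T = [5, 6, 7, 8, 9, 10, 11, 12, 13]

Max-flow min-cut theorem verified: both equal 5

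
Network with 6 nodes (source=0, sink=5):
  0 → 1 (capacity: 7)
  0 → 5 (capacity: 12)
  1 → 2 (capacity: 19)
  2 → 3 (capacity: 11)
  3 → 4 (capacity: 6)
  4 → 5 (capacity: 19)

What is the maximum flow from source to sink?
Maximum flow = 18

Max flow: 18

Flow assignment:
  0 → 1: 6/7
  0 → 5: 12/12
  1 → 2: 6/19
  2 → 3: 6/11
  3 → 4: 6/6
  4 → 5: 6/19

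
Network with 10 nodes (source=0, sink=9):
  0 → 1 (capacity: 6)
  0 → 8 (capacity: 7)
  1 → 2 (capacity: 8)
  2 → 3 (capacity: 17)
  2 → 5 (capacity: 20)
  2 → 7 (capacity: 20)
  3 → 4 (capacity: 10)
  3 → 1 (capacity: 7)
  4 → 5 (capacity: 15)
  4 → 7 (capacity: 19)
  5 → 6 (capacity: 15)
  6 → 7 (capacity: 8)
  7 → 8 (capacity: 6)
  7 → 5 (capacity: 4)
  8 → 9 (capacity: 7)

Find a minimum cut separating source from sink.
Min cut value = 7, edges: (8,9)

Min cut value: 7
Partition: S = [0, 1, 2, 3, 4, 5, 6, 7, 8], T = [9]
Cut edges: (8,9)

By max-flow min-cut theorem, max flow = min cut = 7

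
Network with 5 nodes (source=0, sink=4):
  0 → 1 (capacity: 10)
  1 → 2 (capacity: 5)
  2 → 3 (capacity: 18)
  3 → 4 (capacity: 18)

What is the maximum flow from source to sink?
Maximum flow = 5

Max flow: 5

Flow assignment:
  0 → 1: 5/10
  1 → 2: 5/5
  2 → 3: 5/18
  3 → 4: 5/18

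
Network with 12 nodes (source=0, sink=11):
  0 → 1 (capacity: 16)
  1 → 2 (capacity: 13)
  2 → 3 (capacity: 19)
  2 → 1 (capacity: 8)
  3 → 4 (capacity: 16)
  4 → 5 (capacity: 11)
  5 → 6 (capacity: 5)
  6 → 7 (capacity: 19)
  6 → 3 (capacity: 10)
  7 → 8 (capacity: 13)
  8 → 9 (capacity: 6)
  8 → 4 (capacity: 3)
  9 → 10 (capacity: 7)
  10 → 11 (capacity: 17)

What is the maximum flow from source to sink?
Maximum flow = 5

Max flow: 5

Flow assignment:
  0 → 1: 5/16
  1 → 2: 5/13
  2 → 3: 5/19
  3 → 4: 5/16
  4 → 5: 5/11
  5 → 6: 5/5
  6 → 7: 5/19
  7 → 8: 5/13
  8 → 9: 5/6
  9 → 10: 5/7
  10 → 11: 5/17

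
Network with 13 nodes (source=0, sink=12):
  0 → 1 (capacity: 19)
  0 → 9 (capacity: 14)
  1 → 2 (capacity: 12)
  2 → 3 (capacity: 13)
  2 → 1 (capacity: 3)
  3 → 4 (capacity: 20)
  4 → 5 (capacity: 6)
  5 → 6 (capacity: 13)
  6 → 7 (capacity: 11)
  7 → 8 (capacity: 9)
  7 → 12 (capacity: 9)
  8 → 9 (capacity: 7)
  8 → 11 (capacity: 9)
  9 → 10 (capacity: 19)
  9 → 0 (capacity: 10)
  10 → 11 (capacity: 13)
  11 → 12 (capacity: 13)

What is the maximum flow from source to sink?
Maximum flow = 19

Max flow: 19

Flow assignment:
  0 → 1: 6/19
  0 → 9: 13/14
  1 → 2: 6/12
  2 → 3: 6/13
  3 → 4: 6/20
  4 → 5: 6/6
  5 → 6: 6/13
  6 → 7: 6/11
  7 → 12: 6/9
  9 → 10: 13/19
  10 → 11: 13/13
  11 → 12: 13/13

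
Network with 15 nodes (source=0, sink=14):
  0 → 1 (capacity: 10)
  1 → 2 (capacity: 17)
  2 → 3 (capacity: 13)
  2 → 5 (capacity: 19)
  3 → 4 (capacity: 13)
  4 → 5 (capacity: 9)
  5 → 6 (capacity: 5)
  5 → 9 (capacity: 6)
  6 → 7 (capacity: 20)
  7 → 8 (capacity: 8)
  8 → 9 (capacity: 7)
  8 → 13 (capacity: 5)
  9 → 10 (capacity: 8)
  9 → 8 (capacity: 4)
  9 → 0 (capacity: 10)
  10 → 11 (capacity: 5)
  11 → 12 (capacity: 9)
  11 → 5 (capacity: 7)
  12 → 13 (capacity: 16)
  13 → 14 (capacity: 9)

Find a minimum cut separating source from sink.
Min cut value = 9, edges: (13,14)

Min cut value: 9
Partition: S = [0, 1, 2, 3, 4, 5, 6, 7, 8, 9, 10, 11, 12, 13], T = [14]
Cut edges: (13,14)

By max-flow min-cut theorem, max flow = min cut = 9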